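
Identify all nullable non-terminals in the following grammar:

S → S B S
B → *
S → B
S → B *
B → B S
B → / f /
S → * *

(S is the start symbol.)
A non-terminal is nullable if it can derive ε (the empty string): either it has an ε-production, or it has a production whose right-hand side consists entirely of nullable non-terminals.

There are no ε-productions, so no non-terminal can derive ε.
No non-terminals are nullable.

Answer: None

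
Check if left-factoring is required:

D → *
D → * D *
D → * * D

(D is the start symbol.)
Left-factoring is needed when two productions for the same non-terminal
share a common prefix on the right-hand side.

Productions for D:
  D → *
  D → * D *
  D → * * D

Found common prefix '*' in productions for D

Answer: Yes, D has productions with common prefix '*'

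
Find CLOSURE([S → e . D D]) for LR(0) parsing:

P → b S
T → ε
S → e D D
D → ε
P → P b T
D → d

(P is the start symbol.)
To compute CLOSURE, for each item [A → α.Bβ] where B is a non-terminal, add [B → .γ] for all productions B → γ; repeat for the newly added items until nothing changes.

Start with: [S → e . D D]
  [S → e . D D] has the dot before D: add [D → .], [D → . d]
No further items can be added.

CLOSURE = { [D → . d], [D → .], [S → e . D D] }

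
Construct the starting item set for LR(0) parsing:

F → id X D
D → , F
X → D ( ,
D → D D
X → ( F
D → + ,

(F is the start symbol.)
{ [F → . id X D], [F' → . F] }

First, augment the grammar with F' → F
I₀ = CLOSURE({ [F' → . F] }):
  [F' → . F] has the dot before F: add [F → . id X D]
No further items can be added.

I₀ = { [F → . id X D], [F' → . F] }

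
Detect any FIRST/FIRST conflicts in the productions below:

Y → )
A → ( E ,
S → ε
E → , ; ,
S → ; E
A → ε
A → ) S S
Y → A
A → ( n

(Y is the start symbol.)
Yes. Y → ')' / Y → A on { ')' }; A → '(' E ',' / A → '(' n on { '(' }

FIRST sets of the non-terminals at (or reachable through a nullable prefix from) the front of some alternative:
  FIRST(A) = { '(', ')', ε }

Productions for Y:
  Y → ): FIRST = { ')' }
  Y → A: FIRST = { '(', ')', ε }
Productions for A:
  A → ( E ,: FIRST = { '(' }
  A → ε: FIRST = { ε }
  A → ) S S: FIRST = { ')' }
  A → ( n: FIRST = { '(' }
Productions for S:
  S → ε: FIRST = { ε }
  S → ; E: FIRST = { ';' }
E has only one production, so no FIRST/FIRST conflict is possible there.

Conflict for Y: Y → ) and Y → A
  Overlap: { ')' }
Conflict for A: A → ( E , and A → ( n
  Overlap: { '(' }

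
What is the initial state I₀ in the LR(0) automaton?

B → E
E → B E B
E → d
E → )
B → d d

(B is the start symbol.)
{ [B → . E], [B → . d d], [B' → . B], [E → . )], [E → . B E B], [E → . d] }

First, augment the grammar with B' → B
I₀ = CLOSURE({ [B' → . B] }):
  [B' → . B] has the dot before B: add [B → . E], [B → . d d]
  [B → . E] has the dot before E: add [E → . B E B], [E → . d], [E → . )]
No further items can be added.

I₀ = { [B → . E], [B → . d d], [B' → . B], [E → . )], [E → . B E B], [E → . d] }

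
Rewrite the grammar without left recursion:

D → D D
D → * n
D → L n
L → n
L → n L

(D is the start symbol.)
D → * n D'
D → L n D'
D' → D D'
D' → ε
L → n
L → n L

D is directly left-recursive. The standard transformation for
  A → A α₁ | ... | A α_m | β₁ | ... | β_n
is
  A  → β₁ A' | ... | β_n A'
  A' → α₁ A' | ... | α_m A' | ε

D → * n becomes D → * n D'
D → L n becomes D → L n D'
D → D D becomes D' → D D'
Add D' → ε

Productions for other non-terminals are unchanged:
  L → n
  L → n L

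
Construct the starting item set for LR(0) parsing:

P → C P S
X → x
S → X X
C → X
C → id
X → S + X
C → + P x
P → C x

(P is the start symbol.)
{ [C → . + P x], [C → . X], [C → . id], [P → . C P S], [P → . C x], [P' → . P], [S → . X X], [X → . S + X], [X → . x] }

First, augment the grammar with P' → P
I₀ = CLOSURE({ [P' → . P] }):
  [P' → . P] has the dot before P: add [P → . C P S], [P → . C x]
  [P → . C P S] has the dot before C: add [C → . X], [C → . id], [C → . + P x]
  [C → . X] has the dot before X: add [X → . x], [X → . S + X]
  [X → . S + X] has the dot before S: add [S → . X X]
No further items can be added.

I₀ = { [C → . + P x], [C → . X], [C → . id], [P → . C P S], [P → . C x], [P' → . P], [S → . X X], [X → . S + X], [X → . x] }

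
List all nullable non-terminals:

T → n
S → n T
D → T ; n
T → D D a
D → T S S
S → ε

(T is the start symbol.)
{ 'S' }

A non-terminal is nullable if it can derive ε (the empty string): either it has an ε-production, or it has a production whose right-hand side consists entirely of nullable non-terminals.

ε-productions: S → ε
So S is immediately nullable.
No further non-terminal can be added: every production for the remaining non-terminals contains a terminal or a non-nullable non-terminal.
Nullable = { 'S' }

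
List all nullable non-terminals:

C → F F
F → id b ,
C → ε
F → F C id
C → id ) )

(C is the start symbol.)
{ 'C' }

ε-productions: C → ε
So C is immediately nullable.
No further non-terminal can be added: every production for the remaining non-terminals contains a terminal or a non-nullable non-terminal.
Nullable = { 'C' }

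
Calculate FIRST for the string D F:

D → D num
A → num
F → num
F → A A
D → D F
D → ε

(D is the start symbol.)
FIRST sets of the non-terminals involved (from the grammar, by fixed-point iteration):
  FIRST(D) = { 'num', ε }
  FIRST(F) = { 'num' }

To compute FIRST(D F), process the symbols left to right:
Symbol D is a non-terminal. Add FIRST(D) \ {ε} = { 'num' }
D is nullable (ε ∈ FIRST(D)), continue to the next symbol.
Symbol F is a non-terminal. Add FIRST(F) \ {ε} = { 'num' }
F is not nullable (ε ∉ FIRST(F)), so stop here.
FIRST(D F) = { 'num' }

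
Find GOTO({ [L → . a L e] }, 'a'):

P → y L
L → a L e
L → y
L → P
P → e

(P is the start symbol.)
GOTO(I, 'a') = CLOSURE({ [A → αX.β] : [A → α.Xβ] ∈ I, X = 'a' })

Items with dot before 'a', with the dot advanced:
  [L → . a L e] → [L → a . L e]
Closure of the advanced items:
  [L → a . L e] has the dot before L: add [L → . a L e], [L → . y], [L → . P]
  [L → . P] has the dot before P: add [P → . y L], [P → . e]

GOTO = { [L → . P], [L → . a L e], [L → . y], [L → a . L e], [P → . e], [P → . y L] }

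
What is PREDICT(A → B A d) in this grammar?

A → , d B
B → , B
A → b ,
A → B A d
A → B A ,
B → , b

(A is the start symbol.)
PREDICT(A → B A d) = (FIRST(RHS) \ {ε}) ∪ (FOLLOW(A) if ε ∈ FIRST(RHS), i.e. RHS ⇒* ε)
FIRST(B) = { ',' }
FIRST(B A d) = { ',' }
ε ∉ FIRST(B A d), so FOLLOW(A) is not added.
PREDICT(A → B A d) = { ',' }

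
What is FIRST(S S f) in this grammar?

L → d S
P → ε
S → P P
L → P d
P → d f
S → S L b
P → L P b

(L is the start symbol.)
{ 'd', 'f' }

FIRST sets of the non-terminals involved (from the grammar, by fixed-point iteration):
  FIRST(S) = { 'd', ε }

To compute FIRST(S S f), process the symbols left to right:
Symbol S is a non-terminal. Add FIRST(S) \ {ε} = { 'd' }
S is nullable (ε ∈ FIRST(S)), continue to the next symbol.
Symbol S is a non-terminal. Add FIRST(S) \ {ε} = { 'd' }
S is nullable (ε ∈ FIRST(S)), continue to the next symbol.
Symbol f is a terminal. Add 'f' and stop.
FIRST(S S f) = { 'd', 'f' }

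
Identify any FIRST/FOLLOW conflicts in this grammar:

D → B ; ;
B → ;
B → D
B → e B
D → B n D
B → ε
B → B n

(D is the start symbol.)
Yes. B → ';' with FOLLOW(B) on { ';' }; B → D with FOLLOW(B) on { ';', 'n' }; B → B n with FOLLOW(B) on { ';', 'n' }

A FIRST/FOLLOW conflict occurs when a non-terminal N has a nullable alternative N → β (β ⇒* ε) and another alternative N → α with FIRST(α) ∩ FOLLOW(N) ≠ ∅: on such a lookahead the parser cannot decide between expanding α and letting N vanish via β.

Nullable non-terminals: B.
FIRST sets used below: FIRST(D) = { ';', 'e', 'n' }, FIRST(B) = { ';', 'e', 'n', ε }

B: nullable alternative(s) B → ε; FOLLOW(B) = { ';', 'n' }
  B → ;: FIRST \ {ε} = { ';' } — overlaps FOLLOW(B) on { ';' }: CONFLICT
  B → D: FIRST \ {ε} = { ';', 'e', 'n' } — overlaps FOLLOW(B) on { ';', 'n' }: CONFLICT
  B → e B: FIRST \ {ε} = { 'e' } — disjoint from FOLLOW(B)
  B → ε: FIRST \ {ε} = { } — this is the only nullable alternative, skip
  B → B n: FIRST \ {ε} = { ';', 'e', 'n' } — overlaps FOLLOW(B) on { ';', 'n' }: CONFLICT

D has no nullable alternative, so no FIRST/FOLLOW check is needed there.

So the grammar has 3 FIRST/FOLLOW conflicts (marked CONFLICT above).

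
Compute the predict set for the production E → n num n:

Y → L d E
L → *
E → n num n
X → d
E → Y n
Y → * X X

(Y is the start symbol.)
PREDICT(E → n num n) = (FIRST(RHS) \ {ε}) ∪ (FOLLOW(E) if ε ∈ FIRST(RHS), i.e. RHS ⇒* ε)
FIRST(n num n) = { 'n' }
ε ∉ FIRST(n num n), so FOLLOW(E) is not added.
PREDICT(E → n num n) = { 'n' }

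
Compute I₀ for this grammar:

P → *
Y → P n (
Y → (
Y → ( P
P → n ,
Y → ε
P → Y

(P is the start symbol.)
{ [P → . *], [P → . Y], [P → . n ,], [P' → . P], [Y → . ( P], [Y → . (], [Y → . P n (], [Y → .] }

First, augment the grammar with P' → P
I₀ = CLOSURE({ [P' → . P] }):
  [P' → . P] has the dot before P: add [P → . *], [P → . n ,], [P → . Y]
  [P → . Y] has the dot before Y: add [Y → . P n (], [Y → . (], [Y → . ( P], [Y → .]
No further items can be added.

I₀ = { [P → . *], [P → . Y], [P → . n ,], [P' → . P], [Y → . ( P], [Y → . (], [Y → . P n (], [Y → .] }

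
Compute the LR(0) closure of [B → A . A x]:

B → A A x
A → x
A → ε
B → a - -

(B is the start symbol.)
To compute CLOSURE, for each item [A → α.Bβ] where B is a non-terminal, add [B → .γ] for all productions B → γ; repeat for the newly added items until nothing changes.

Start with: [B → A . A x]
  [B → A . A x] has the dot before A: add [A → . x], [A → .]
No further items can be added.

CLOSURE = { [A → . x], [A → .], [B → A . A x] }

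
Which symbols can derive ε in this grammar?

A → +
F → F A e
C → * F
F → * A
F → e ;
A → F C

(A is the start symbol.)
A non-terminal is nullable if it can derive ε (the empty string): either it has an ε-production, or it has a production whose right-hand side consists entirely of nullable non-terminals.

There are no ε-productions, so no non-terminal can derive ε.
No non-terminals are nullable.

Answer: None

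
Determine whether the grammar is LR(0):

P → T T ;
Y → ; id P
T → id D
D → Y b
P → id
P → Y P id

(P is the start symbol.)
A grammar is LR(0) if no state in the canonical LR(0) collection has:
  - both a shift item (dot before a terminal) and a complete item (shift-reduce conflict), or
  - two or more complete items (reduce-reduce conflict; the accept item [P' → P .] counts as a complete item here).

Augment with P' → P and build the canonical LR(0) collection (I0 = CLOSURE({[P' → . P]}), then GOTO on every symbol after a dot until no new states appear). It has 16 states:
  I0: { [P → . T T ;], [P → . Y P id], [P → . id], [P' → . P], [T → . id D], [Y → . ; id P] }  — shift
  I1: { [Y → ; . id P] }  — shift
  I2: { [P' → P .] }  — accept
  I3: { [P → T . T ;], [T → . id D] }  — shift
  I4: { [P → . T T ;], [P → . Y P id], [P → . id], [P → Y . P id], [T → . id D], [Y → . ; id P] }  — shift
  I5: { [D → . Y b], [P → id .], [T → id . D], [Y → . ; id P] }  — shift, reduce
  I6: { [T → id D .] }  — reduce
  I7: { [D → Y . b] }  — shift
  I8: { [D → Y b .] }  — reduce
  I9: { [P → Y P . id] }  — shift
  I10: { [P → Y P id .] }  — reduce
  I11: { [P → T T . ;] }  — shift
  I12: { [D → . Y b], [T → id . D], [Y → . ; id P] }  — shift
  I13: { [P → T T ; .] }  — reduce
  I14: { [P → . T T ;], [P → . Y P id], [P → . id], [T → . id D], [Y → . ; id P], [Y → ; id . P] }  — shift
  I15: { [Y → ; id P .] }  — reduce

Conflict in state I5:
  Shift-reduce conflict between [P → id .] and [Y → . ; id P]
So the grammar is NOT LR(0).

Answer: No. Shift-reduce conflict between [P → id .] and [Y → . ; id P]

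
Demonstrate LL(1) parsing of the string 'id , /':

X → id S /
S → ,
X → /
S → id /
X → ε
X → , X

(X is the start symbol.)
Stack is shown with the top on the left.

Stack     Input     Action
--------------------------
X $       id , / $  output X → id S /
id S / $  id , / $  match 'id'
S / $     , / $     output S → ,
, / $     , / $     match ','
/ $       / $       match '/'
$         $         accept

The string is accepted.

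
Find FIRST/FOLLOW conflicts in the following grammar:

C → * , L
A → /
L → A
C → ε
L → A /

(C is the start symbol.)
No FIRST/FOLLOW conflicts.

A FIRST/FOLLOW conflict occurs when a non-terminal N has a nullable alternative N → β (β ⇒* ε) and another alternative N → α with FIRST(α) ∩ FOLLOW(N) ≠ ∅: on such a lookahead the parser cannot decide between expanding α and letting N vanish via β.

Nullable non-terminals: C.

C: nullable alternative(s) C → ε; FOLLOW(C) = { $ }
  C → * , L: FIRST \ {ε} = { '*' } — disjoint from FOLLOW(C)
  C → ε: FIRST \ {ε} = { } — this is the only nullable alternative, skip

A, L have no nullable alternative, so no FIRST/FOLLOW check is needed there.

No FIRST/FOLLOW conflicts found.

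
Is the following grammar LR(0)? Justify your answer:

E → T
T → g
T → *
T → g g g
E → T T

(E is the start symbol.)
A grammar is LR(0) if no state in the canonical LR(0) collection has:
  - both a shift item (dot before a terminal) and a complete item (shift-reduce conflict), or
  - two or more complete items (reduce-reduce conflict; the accept item [E' → E .] counts as a complete item here).

Augment with E' → E and build the canonical LR(0) collection (I0 = CLOSURE({[E' → . E]}), then GOTO on every symbol after a dot until no new states appear). It has 8 states:
  I0: { [E → . T T], [E → . T], [E' → . E], [T → . *], [T → . g g g], [T → . g] }  — shift
  I1: { [T → * .] }  — reduce
  I2: { [E' → E .] }  — accept
  I3: { [E → T . T], [E → T .], [T → . *], [T → . g g g], [T → . g] }  — shift, reduce
  I4: { [T → g . g g], [T → g .] }  — shift, reduce
  I5: { [T → g g . g] }  — shift
  I6: { [T → g g g .] }  — reduce
  I7: { [E → T T .] }  — reduce

Conflict in state I3:
  Shift-reduce conflict between [E → T .] and [T → . *]
So the grammar is NOT LR(0).

Answer: No. Shift-reduce conflict between [E → T .] and [T → . *]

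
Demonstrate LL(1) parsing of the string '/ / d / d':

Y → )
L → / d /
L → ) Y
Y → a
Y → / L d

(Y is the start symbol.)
Stack is shown with the top on the left.

Stack      Input        Action
------------------------------
Y $        / / d / d $  output Y → / L d
/ L d $    / / d / d $  match '/'
L d $      / d / d $    output L → / d /
/ d / d $  / d / d $    match '/'
d / d $    d / d $      match 'd'
/ d $      / d $        match '/'
d $        d $          match 'd'
$          $            accept

The string is accepted.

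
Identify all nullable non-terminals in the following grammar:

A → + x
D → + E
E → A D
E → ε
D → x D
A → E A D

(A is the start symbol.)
{ 'E' }

A non-terminal is nullable if it can derive ε (the empty string): either it has an ε-production, or it has a production whose right-hand side consists entirely of nullable non-terminals.

ε-productions: E → ε
So E is immediately nullable.
No further non-terminal can be added: every production for the remaining non-terminals contains a terminal or a non-nullable non-terminal.
Nullable = { 'E' }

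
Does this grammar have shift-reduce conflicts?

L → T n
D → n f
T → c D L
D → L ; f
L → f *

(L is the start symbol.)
A shift-reduce conflict occurs when an LR(0) state has both:
  - a complete (reduce) item [A → α .] (dot at the end), and
  - a shift item [B → β . c γ] (dot before a terminal).

Augment with L' → L and build the canonical LR(0) collection (I0 = CLOSURE({[L' → . L]}), then GOTO on every symbol after a dot until no new states appear). It has 14 states:
  I0: { [L → . T n], [L → . f *], [L' → . L], [T → . c D L] }  — shift
  I1: { [L' → L .] }  — accept
  I2: { [L → T . n] }  — shift
  I3: { [D → . L ; f], [D → . n f], [L → . T n], [L → . f *], [T → . c D L], [T → c . D L] }  — shift
  I4: { [L → f . *] }  — shift
  I5: { [L → f * .] }  — reduce
  I6: { [L → . T n], [L → . f *], [T → . c D L], [T → c D . L] }  — shift
  I7: { [D → L . ; f] }  — shift
  I8: { [D → n . f] }  — shift
  I9: { [D → n f .] }  — reduce
  I10: { [D → L ; . f] }  — shift
  I11: { [D → L ; f .] }  — reduce
  I12: { [T → c D L .] }  — reduce
  I13: { [L → T n .] }  — reduce

No state contains both a complete item and a shift item.

Answer: No shift-reduce conflicts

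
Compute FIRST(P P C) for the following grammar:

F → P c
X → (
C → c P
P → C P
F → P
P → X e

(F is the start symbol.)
FIRST sets of the non-terminals involved (from the grammar, by fixed-point iteration):
  FIRST(P) = { '(', 'c' }

To compute FIRST(P P C), process the symbols left to right:
Symbol P is a non-terminal. Add FIRST(P) \ {ε} = { '(', 'c' }
P is not nullable (ε ∉ FIRST(P)), so stop here.
FIRST(P P C) = { '(', 'c' }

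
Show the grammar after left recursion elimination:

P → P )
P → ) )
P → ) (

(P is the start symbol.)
P is directly left-recursive. The standard transformation for
  A → A α₁ | ... | A α_m | β₁ | ... | β_n
is
  A  → β₁ A' | ... | β_n A'
  A' → α₁ A' | ... | α_m A' | ε

P → ) ) becomes P → ) ) P'
P → ) ( becomes P → ) ( P'
P → P ) becomes P' → ) P'
Add P' → ε

Resulting grammar:
P → ) ) P'
P → ) ( P'
P' → ) P'
P' → ε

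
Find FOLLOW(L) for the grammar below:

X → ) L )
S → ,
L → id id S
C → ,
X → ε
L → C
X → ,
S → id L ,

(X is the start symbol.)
{ ')', ',' }

To compute FOLLOW(L), find every occurrence of L on a right-hand side N → α L β: add FIRST(β) \ {ε}, and if β is empty or nullable also add FOLLOW(N). Iterate to a fixed point.

In X → ) L ): L is followed by ')', add FIRST(')') \ {ε} = { ')' }
In S → id L ,: L is followed by ',', add FIRST(',') \ {ε} = { ',' }

Taking the union: FOLLOW(L) = { ')', ',' }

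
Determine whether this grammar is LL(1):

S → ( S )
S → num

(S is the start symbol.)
Yes, the grammar is LL(1).

A grammar is LL(1) if for each non-terminal N with multiple productions, the predict sets of those productions are pairwise disjoint, where PREDICT(N → α) = (FIRST(α) \ {ε}) ∪ (FOLLOW(N) if α ⇒* ε).

For S:
  PREDICT(S → '(' S ')') = { '(' }
  PREDICT(S → num) = { 'num' }

All predict sets are disjoint. The grammar IS LL(1).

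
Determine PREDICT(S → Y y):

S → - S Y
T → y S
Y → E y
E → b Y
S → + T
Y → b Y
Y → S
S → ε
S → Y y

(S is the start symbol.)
{ '+', '-', 'b', 'y' }

PREDICT(S → Y y) = (FIRST(RHS) \ {ε}) ∪ (FOLLOW(S) if ε ∈ FIRST(RHS), i.e. RHS ⇒* ε)
FIRST(Y) = { '+', '-', 'b', 'y', ε }
FIRST(Y y) = { '+', '-', 'b', 'y' }
ε ∉ FIRST(Y y), so FOLLOW(S) is not added.
PREDICT(S → Y y) = { '+', '-', 'b', 'y' }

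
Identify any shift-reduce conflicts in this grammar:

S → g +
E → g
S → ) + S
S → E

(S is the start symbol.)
Augment with S' → S and build the canonical LR(0) collection (I0 = CLOSURE({[S' → . S]}), then GOTO on every symbol after a dot until no new states appear). It has 8 states:
  I0: { [E → . g], [S → . ) + S], [S → . E], [S → . g +], [S' → . S] }  — shift
  I1: { [S → ) . + S] }  — shift
  I2: { [S → E .] }  — reduce
  I3: { [S' → S .] }  — accept
  I4: { [E → g .], [S → g . +] }  — shift, reduce
  I5: { [S → g + .] }  — reduce
  I6: { [E → . g], [S → ) + . S], [S → . ) + S], [S → . E], [S → . g +] }  — shift
  I7: { [S → ) + S .] }  — reduce

I4 contains reduce item [E → g .] and shift item [S → g . +] — shift-reduce conflict.

Answer: Yes — I4: [E → g .] vs [S → g . +]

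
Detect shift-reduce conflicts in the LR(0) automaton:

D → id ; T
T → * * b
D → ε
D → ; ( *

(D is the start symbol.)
A shift-reduce conflict occurs when an LR(0) state has both:
  - a complete (reduce) item [A → α .] (dot at the end), and
  - a shift item [B → β . c γ] (dot before a terminal).

Augment with D' → D and build the canonical LR(0) collection (I0 = CLOSURE({[D' → . D]}), then GOTO on every symbol after a dot until no new states appear). It has 11 states:
  I0: { [D → . ; ( *], [D → . id ; T], [D → .], [D' → . D] }  — shift, reduce
  I1: { [D → ; . ( *] }  — shift
  I2: { [D' → D .] }  — accept
  I3: { [D → id . ; T] }  — shift
  I4: { [D → id ; . T], [T → . * * b] }  — shift
  I5: { [T → * . * b] }  — shift
  I6: { [D → id ; T .] }  — reduce
  I7: { [T → * * . b] }  — shift
  I8: { [T → * * b .] }  — reduce
  I9: { [D → ; ( . *] }  — shift
  I10: { [D → ; ( * .] }  — reduce

I0 contains reduce item [D → .] and shift items [D → . ; ( *], [D → . id ; T] — shift-reduce conflict.

Answer: Yes — I0: [D → .] vs [D → . ; ( *]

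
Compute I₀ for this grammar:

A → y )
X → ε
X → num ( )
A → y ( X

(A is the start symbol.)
{ [A → . y ( X], [A → . y )], [A' → . A] }

First, augment the grammar with A' → A
I₀ = CLOSURE({ [A' → . A] }):
  [A' → . A] has the dot before A: add [A → . y )], [A → . y ( X]
No further items can be added.

I₀ = { [A → . y ( X], [A → . y )], [A' → . A] }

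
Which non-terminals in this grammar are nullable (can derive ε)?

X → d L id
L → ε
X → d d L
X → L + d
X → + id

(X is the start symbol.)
{ 'L' }

A non-terminal is nullable if it can derive ε (the empty string): either it has an ε-production, or it has a production whose right-hand side consists entirely of nullable non-terminals.

ε-productions: L → ε
So L is immediately nullable.
No further non-terminal can be added: every production for the remaining non-terminals contains a terminal or a non-nullable non-terminal.
Nullable = { 'L' }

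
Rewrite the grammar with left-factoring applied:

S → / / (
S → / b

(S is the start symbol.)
Left-factoring transforms A → αβ₁ | αβ₂ into A → αA' and A' → β₁ | β₂
(α is the longest common prefix among the alternatives). Repeat until
no nonterminal has two alternatives with a common prefix.

Round 1: S has alternatives sharing prefix '/'. Introduce S': S → / S'
  Add: S' → / (
  Add: S' → b

No remaining common prefixes — done.

Resulting grammar:
S → / S'
S' → / (
S' → b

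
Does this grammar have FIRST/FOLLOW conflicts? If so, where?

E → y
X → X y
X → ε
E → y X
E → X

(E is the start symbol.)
A FIRST/FOLLOW conflict occurs when a non-terminal N has a nullable alternative N → β (β ⇒* ε) and another alternative N → α with FIRST(α) ∩ FOLLOW(N) ≠ ∅: on such a lookahead the parser cannot decide between expanding α and letting N vanish via β.

Nullable non-terminals: E, X.
FIRST sets used below: FIRST(X) = { 'y', ε }

E: nullable alternative(s) E → X; FOLLOW(E) = { $ }
  E → y: FIRST \ {ε} = { 'y' } — disjoint from FOLLOW(E)
  E → y X: FIRST \ {ε} = { 'y' } — disjoint from FOLLOW(E)
  E → X: FIRST \ {ε} = { 'y' } — this is the only nullable alternative, skip

X: nullable alternative(s) X → ε; FOLLOW(X) = { $, 'y' }
  X → X y: FIRST \ {ε} = { 'y' } — overlaps FOLLOW(X) on { 'y' }: CONFLICT
  X → ε: FIRST \ {ε} = { } — this is the only nullable alternative, skip

So the grammar has 1 FIRST/FOLLOW conflict (marked CONFLICT above).

Answer: Yes. X → X y with FOLLOW(X) on { 'y' }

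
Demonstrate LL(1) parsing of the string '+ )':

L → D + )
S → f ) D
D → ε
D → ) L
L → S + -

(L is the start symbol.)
LL(1) parsing maintains a stack (initially the start symbol over $) and the input. At each step: if the stack top is a terminal, match it against the current input token; if it is a non-terminal N, replace it with the RHS of M[N, lookahead] (the unique production whose predict set contains the lookahead).

Stack is shown with the top on the left.

Stack    Input  Action
----------------------
L $      + ) $  output L → D + )
D + ) $  + ) $  output D → ε
+ ) $    + ) $  match '+'
) $      ) $    match ')'
$        $      accept

The string is accepted.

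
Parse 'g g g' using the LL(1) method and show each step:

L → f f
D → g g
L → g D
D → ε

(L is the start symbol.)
Stack is shown with the top on the left.

Stack  Input    Action
----------------------
L $    g g g $  output L → g D
g D $  g g g $  match 'g'
D $    g g $    output D → g g
g g $  g g $    match 'g'
g $    g $      match 'g'
$      $        accept

The string is accepted.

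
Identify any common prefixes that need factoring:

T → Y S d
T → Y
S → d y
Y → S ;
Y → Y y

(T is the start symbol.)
Yes, T has productions with common prefix 'Y'

Left-factoring is needed when two productions for the same non-terminal
share a common prefix on the right-hand side.

Productions for T:
  T → Y S d
  T → Y
Productions for Y:
  Y → S ;
  Y → Y y

Found common prefix 'Y' in productions for T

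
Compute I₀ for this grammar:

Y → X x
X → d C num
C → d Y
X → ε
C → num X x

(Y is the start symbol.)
{ [X → . d C num], [X → .], [Y → . X x], [Y' → . Y] }

First, augment the grammar with Y' → Y
I₀ = CLOSURE({ [Y' → . Y] }):
  [Y' → . Y] has the dot before Y: add [Y → . X x]
  [Y → . X x] has the dot before X: add [X → . d C num], [X → .]
No further items can be added.

I₀ = { [X → . d C num], [X → .], [Y → . X x], [Y' → . Y] }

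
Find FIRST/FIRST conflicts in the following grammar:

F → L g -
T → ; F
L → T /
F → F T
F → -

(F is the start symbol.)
Yes. F → L g '-' / F → F T on { ';' }; F → F T / F → '-' on { '-' }

A FIRST/FIRST conflict occurs when two productions N → α and N → β for the same non-terminal have FIRST(α) ∩ FIRST(β) ≠ ∅ (with ε ∈ FIRST of a nullable right-hand side, so two nullable alternatives also conflict).

FIRST sets of the non-terminals at (or reachable through a nullable prefix from) the front of some alternative:
  FIRST(L) = { ';' }
  FIRST(F) = { '-', ';' }

Productions for F:
  F → L g -: FIRST = { ';' }
  F → F T: FIRST = { '-', ';' }
  F → -: FIRST = { '-' }
T, L have only one production, so no FIRST/FIRST conflict is possible there.

Conflict for F: F → L g - and F → F T
  Overlap: { ';' }
Conflict for F: F → F T and F → -
  Overlap: { '-' }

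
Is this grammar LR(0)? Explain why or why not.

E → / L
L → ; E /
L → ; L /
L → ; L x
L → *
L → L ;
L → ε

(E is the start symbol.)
Augment with E' → E and build the canonical LR(0) collection (I0 = CLOSURE({[E' → . E]}), then GOTO on every symbol after a dot until no new states appear). It has 12 states:
  I0: { [E → . / L], [E' → . E] }  — shift
  I1: { [E → / . L], [L → . *], [L → . ; E /], [L → . ; L /], [L → . ; L x], [L → . L ;], [L → .] }  — shift, reduce
  I2: { [E' → E .] }  — accept
  I3: { [L → * .] }  — reduce
  I4: { [E → . / L], [L → . *], [L → . ; E /], [L → . ; L /], [L → . ; L x], [L → . L ;], [L → .], [L → ; . E /], [L → ; . L /], [L → ; . L x] }  — shift, reduce
  I5: { [E → / L .], [L → L . ;] }  — shift, reduce
  I6: { [L → L ; .] }  — reduce
  I7: { [L → ; E . /] }  — shift
  I8: { [L → ; L . /], [L → ; L . x], [L → L . ;] }  — shift
  I9: { [L → ; L / .] }  — reduce
  I10: { [L → ; L x .] }  — reduce
  I11: { [L → ; E / .] }  — reduce

Conflict in state I1:
  Shift-reduce conflict between [L → .] and [L → . *]
So the grammar is NOT LR(0).

Answer: No. Shift-reduce conflict between [L → .] and [L → . *]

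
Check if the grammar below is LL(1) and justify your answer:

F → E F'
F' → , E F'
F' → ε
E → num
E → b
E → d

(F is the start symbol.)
A grammar is LL(1) if for each non-terminal N with multiple productions, the predict sets of those productions are pairwise disjoint, where PREDICT(N → α) = (FIRST(α) \ {ε}) ∪ (FOLLOW(N) if α ⇒* ε).

Relevant sets:
  FOLLOW(F') = { $ }

For F':
  PREDICT(F' → ',' E F') = { ',' }
  PREDICT(F' → ε) = { $ }
For E:
  PREDICT(E → num) = { 'num' }
  PREDICT(E → b) = { 'b' }
  PREDICT(E → d) = { 'd' }
F has a single production, so nothing to check there.

All predict sets are disjoint. The grammar IS LL(1).

Answer: Yes, the grammar is LL(1).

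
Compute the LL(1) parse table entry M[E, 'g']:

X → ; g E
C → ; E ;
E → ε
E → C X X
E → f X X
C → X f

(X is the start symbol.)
Empty (error entry)

To find M[E, 'g'], we find productions for E where 'g' is in the predict set (PREDICT(N → α) = (FIRST(α) \ {ε}) ∪ (FOLLOW(N) if α ⇒* ε)).

Relevant sets:
  FIRST(C) = { ';' }
  FOLLOW(E) = { $, ';', 'f' }

E → ε: PREDICT = { $, ';', 'f' }
E → C X X: PREDICT = { ';' }
E → f X X: PREDICT = { 'f' }

M[E, 'g'] is empty (no production applies)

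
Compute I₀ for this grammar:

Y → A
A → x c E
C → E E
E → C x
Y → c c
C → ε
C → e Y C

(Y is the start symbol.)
{ [A → . x c E], [Y → . A], [Y → . c c], [Y' → . Y] }

First, augment the grammar with Y' → Y
I₀ = CLOSURE({ [Y' → . Y] }):
  [Y' → . Y] has the dot before Y: add [Y → . A], [Y → . c c]
  [Y → . A] has the dot before A: add [A → . x c E]
No further items can be added.

I₀ = { [A → . x c E], [Y → . A], [Y → . c c], [Y' → . Y] }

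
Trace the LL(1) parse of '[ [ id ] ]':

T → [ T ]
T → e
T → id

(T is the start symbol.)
LL(1) parsing maintains a stack (initially the start symbol over $) and the input. At each step: if the stack top is a terminal, match it against the current input token; if it is a non-terminal N, replace it with the RHS of M[N, lookahead] (the unique production whose predict set contains the lookahead).

Stack is shown with the top on the left.

Stack      Input         Action
-------------------------------
T $        [ [ id ] ] $  output T → [ T ]
[ T ] $    [ [ id ] ] $  match '['
T ] $      [ id ] ] $    output T → [ T ]
[ T ] ] $  [ id ] ] $    match '['
T ] ] $    id ] ] $      output T → id
id ] ] $   id ] ] $      match 'id'
] ] $      ] ] $         match ']'
] $        ] $           match ']'
$          $             accept

The string is accepted.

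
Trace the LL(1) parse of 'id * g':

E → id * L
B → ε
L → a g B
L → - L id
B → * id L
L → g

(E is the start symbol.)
Stack is shown with the top on the left.

Stack     Input     Action
--------------------------
E $       id * g $  output E → id * L
id * L $  id * g $  match 'id'
* L $     * g $     match '*'
L $       g $       output L → g
g $       g $       match 'g'
$         $         accept

The string is accepted.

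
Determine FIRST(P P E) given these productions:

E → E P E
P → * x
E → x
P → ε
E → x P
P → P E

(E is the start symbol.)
{ '*', 'x' }

FIRST sets of the non-terminals involved (from the grammar, by fixed-point iteration):
  FIRST(P) = { '*', 'x', ε }
  FIRST(E) = { 'x' }

To compute FIRST(P P E), process the symbols left to right:
Symbol P is a non-terminal. Add FIRST(P) \ {ε} = { '*', 'x' }
P is nullable (ε ∈ FIRST(P)), continue to the next symbol.
Symbol P is a non-terminal. Add FIRST(P) \ {ε} = { '*', 'x' }
P is nullable (ε ∈ FIRST(P)), continue to the next symbol.
Symbol E is a non-terminal. Add FIRST(E) \ {ε} = { 'x' }
E is not nullable (ε ∉ FIRST(E)), so stop here.
FIRST(P P E) = { '*', 'x' }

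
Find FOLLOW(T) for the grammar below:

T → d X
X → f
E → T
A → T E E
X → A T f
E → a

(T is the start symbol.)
To compute FOLLOW(T), find every occurrence of T on a right-hand side N → α T β: add FIRST(β) \ {ε}, and if β is empty or nullable also add FOLLOW(N). Iterate to a fixed point.

T is the start symbol, so $ ∈ FOLLOW(T).
In E → T: T is at the end, add FOLLOW(E)
In A → T E E: T is followed by E E, add FIRST(E E) \ {ε} = { 'a', 'd' }
In X → A T f: T is followed by f, add FIRST(f) \ {ε} = { 'f' }

The FOLLOW sets referred to above (computed the same way, to a fixed point):
  FOLLOW(E) = { 'a', 'd' }

Taking the union: FOLLOW(T) = { $, 'a', 'd', 'f' }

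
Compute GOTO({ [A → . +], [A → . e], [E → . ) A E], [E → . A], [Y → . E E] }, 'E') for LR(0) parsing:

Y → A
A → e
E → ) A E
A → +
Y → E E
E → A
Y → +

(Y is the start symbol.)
GOTO(I, 'E') = CLOSURE({ [A → αX.β] : [A → α.Xβ] ∈ I, X = 'E' })

Items with dot before 'E', with the dot advanced:
  [Y → . E E] → [Y → E . E]
Closure of the advanced items:
  [Y → E . E] has the dot before E: add [E → . ) A E], [E → . A]
  [E → . A] has the dot before A: add [A → . e], [A → . +]

GOTO = { [A → . +], [A → . e], [E → . ) A E], [E → . A], [Y → E . E] }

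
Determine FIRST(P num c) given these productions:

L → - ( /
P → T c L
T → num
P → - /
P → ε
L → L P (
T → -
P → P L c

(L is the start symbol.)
{ '-', 'num' }

FIRST sets of the non-terminals involved (from the grammar, by fixed-point iteration):
  FIRST(P) = { '-', 'num', ε }

To compute FIRST(P num c), process the symbols left to right:
Symbol P is a non-terminal. Add FIRST(P) \ {ε} = { '-', 'num' }
P is nullable (ε ∈ FIRST(P)), continue to the next symbol.
Symbol num is a terminal. Add 'num' and stop.
FIRST(P num c) = { '-', 'num' }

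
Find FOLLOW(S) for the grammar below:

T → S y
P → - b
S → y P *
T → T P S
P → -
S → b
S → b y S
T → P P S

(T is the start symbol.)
In T → S y: S is followed by y, add FIRST(y) \ {ε} = { 'y' }
In T → T P S: S is at the end, add FOLLOW(T)
In S → b y S: S is at the end; this adds FOLLOW(S) to itself — nothing new
In T → P P S: S is at the end, add FOLLOW(T)

The FOLLOW sets referred to above (computed the same way, to a fixed point):
  FOLLOW(T) = { $, '-' }

Taking the union: FOLLOW(S) = { $, '-', 'y' }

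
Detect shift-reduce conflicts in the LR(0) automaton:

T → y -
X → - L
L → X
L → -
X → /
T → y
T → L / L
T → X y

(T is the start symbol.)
Yes — I1: [L → - .] vs [L → . -]; I5: [L → X .] vs [T → X . y]; I6: [T → y .] vs [T → y . -]

A shift-reduce conflict occurs when an LR(0) state has both:
  - a complete (reduce) item [A → α .] (dot at the end), and
  - a shift item [B → β . c γ] (dot before a terminal).

Augment with T' → T and build the canonical LR(0) collection (I0 = CLOSURE({[T' → . T]}), then GOTO on every symbol after a dot until no new states appear). It has 13 states:
  I0: { [L → . -], [L → . X], [T → . L / L], [T → . X y], [T → . y -], [T → . y], [T' → . T], [X → . - L], [X → . /] }  — shift
  I1: { [L → - .], [L → . -], [L → . X], [X → - . L], [X → . - L], [X → . /] }  — shift, reduce
  I2: { [X → / .] }  — reduce
  I3: { [T → L . / L] }  — shift
  I4: { [T' → T .] }  — accept
  I5: { [L → X .], [T → X . y] }  — shift, reduce
  I6: { [T → y . -], [T → y .] }  — shift, reduce
  I7: { [T → y - .] }  — reduce
  I8: { [T → X y .] }  — reduce
  I9: { [L → . -], [L → . X], [T → L / . L], [X → . - L], [X → . /] }  — shift
  I10: { [T → L / L .] }  — reduce
  I11: { [L → X .] }  — reduce
  I12: { [X → - L .] }  — reduce

I1 contains reduce item [L → - .] and shift items [L → . -], [X → . - L], [X → . /] — shift-reduce conflict.
I5 contains reduce item [L → X .] and shift item [T → X . y] — shift-reduce conflict.
I6 contains reduce item [T → y .] and shift item [T → y . -] — shift-reduce conflict.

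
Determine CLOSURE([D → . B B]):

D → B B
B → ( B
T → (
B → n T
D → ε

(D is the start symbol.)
{ [B → . ( B], [B → . n T], [D → . B B] }

To compute CLOSURE, for each item [A → α.Bβ] where B is a non-terminal, add [B → .γ] for all productions B → γ; repeat for the newly added items until nothing changes.

Start with: [D → . B B]
  [D → . B B] has the dot before B: add [B → . ( B], [B → . n T]
No further items can be added.

CLOSURE = { [B → . ( B], [B → . n T], [D → . B B] }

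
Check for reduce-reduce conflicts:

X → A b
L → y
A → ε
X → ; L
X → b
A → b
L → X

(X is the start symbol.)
A reduce-reduce conflict occurs when an LR(0) state has two complete items [A → α .] and [B → β .] — both call for a reduction, and with no lookahead the parser cannot choose between them.

Augment with X' → X and build the canonical LR(0) collection (I0 = CLOSURE({[X' → . X]}), then GOTO on every symbol after a dot until no new states appear). It has 9 states:
  I0: { [A → . b], [A → .], [X → . ; L], [X → . A b], [X → . b], [X' → . X] }  — shift, reduce
  I1: { [A → . b], [A → .], [L → . X], [L → . y], [X → . ; L], [X → . A b], [X → . b], [X → ; . L] }  — shift, reduce
  I2: { [X → A . b] }  — shift
  I3: { [X' → X .] }  — accept
  I4: { [A → b .], [X → b .] }  — 2 reduces
  I5: { [X → A b .] }  — reduce
  I6: { [X → ; L .] }  — reduce
  I7: { [L → X .] }  — reduce
  I8: { [L → y .] }  — reduce

I4 contains complete items [A → b .], [X → b .] — reduce-reduce conflict.

Answer: Yes — I4: [A → b .] vs [X → b .]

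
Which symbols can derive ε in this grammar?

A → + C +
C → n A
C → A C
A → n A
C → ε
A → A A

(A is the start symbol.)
{ 'C' }

A non-terminal is nullable if it can derive ε (the empty string): either it has an ε-production, or it has a production whose right-hand side consists entirely of nullable non-terminals.

ε-productions: C → ε
So C is immediately nullable.
No further non-terminal can be added: every production for the remaining non-terminals contains a terminal or a non-nullable non-terminal.
Nullable = { 'C' }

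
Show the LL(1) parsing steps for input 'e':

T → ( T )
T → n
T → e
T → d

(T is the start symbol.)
LL(1) parsing maintains a stack (initially the start symbol over $) and the input. At each step: if the stack top is a terminal, match it against the current input token; if it is a non-terminal N, replace it with the RHS of M[N, lookahead] (the unique production whose predict set contains the lookahead).

Stack is shown with the top on the left.

Stack  Input  Action
--------------------
T $    e $    output T → e
e $    e $    match 'e'
$      $      accept

The string is accepted.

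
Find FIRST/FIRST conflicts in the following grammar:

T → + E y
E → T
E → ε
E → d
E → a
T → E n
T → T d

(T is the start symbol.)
A FIRST/FIRST conflict occurs when two productions N → α and N → β for the same non-terminal have FIRST(α) ∩ FIRST(β) ≠ ∅ (with ε ∈ FIRST of a nullable right-hand side, so two nullable alternatives also conflict).

FIRST sets of the non-terminals at (or reachable through a nullable prefix from) the front of some alternative:
  FIRST(E) = { '+', 'a', 'd', 'n', ε }
  FIRST(T) = { '+', 'a', 'd', 'n' }

Productions for T:
  T → + E y: FIRST = { '+' }
  T → E n: FIRST = { '+', 'a', 'd', 'n' }
  T → T d: FIRST = { '+', 'a', 'd', 'n' }
Productions for E:
  E → T: FIRST = { '+', 'a', 'd', 'n' }
  E → ε: FIRST = { ε }
  E → d: FIRST = { 'd' }
  E → a: FIRST = { 'a' }

Conflict for T: T → + E y and T → E n
  Overlap: { '+' }
Conflict for T: T → + E y and T → T d
  Overlap: { '+' }
Conflict for T: T → E n and T → T d
  Overlap: { '+', 'a', 'd', 'n' }
Conflict for E: E → T and E → d
  Overlap: { 'd' }
Conflict for E: E → T and E → a
  Overlap: { 'a' }

Answer: Yes. T → '+' E y / T → E n on { '+' }; T → '+' E y / T → T d on { '+' }; T → E n / T → T d on { '+', 'a', 'd', 'n' }; E → T / E → d on { 'd' }; E → T / E → a on { 'a' }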